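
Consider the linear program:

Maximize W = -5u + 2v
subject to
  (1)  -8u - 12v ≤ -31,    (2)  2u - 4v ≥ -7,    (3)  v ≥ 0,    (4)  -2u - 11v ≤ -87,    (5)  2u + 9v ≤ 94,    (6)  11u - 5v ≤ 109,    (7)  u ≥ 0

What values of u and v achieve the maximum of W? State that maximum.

u = 271/30, v = 94/15, maximum W = -979/30

Corner points and W = -5u + 2v:
  (271/30, 94/15) → W = -979/30
  (313/26, 101/13) → W = -1161/26
  (1634/131, 739/131) → W = -6692/131
  (1451/109, 816/109) → W = -5623/109

At the optimal vertex, 2u - 4v = -7 and -2u - 11v = -87.
Solving simultaneously gives u = 271/30, v = 94/15.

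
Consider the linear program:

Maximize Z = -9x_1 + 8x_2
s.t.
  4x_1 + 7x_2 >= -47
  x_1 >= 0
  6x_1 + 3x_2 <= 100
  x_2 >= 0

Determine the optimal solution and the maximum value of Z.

x_1 = 0, x_2 = 100/3, maximum Z = 800/3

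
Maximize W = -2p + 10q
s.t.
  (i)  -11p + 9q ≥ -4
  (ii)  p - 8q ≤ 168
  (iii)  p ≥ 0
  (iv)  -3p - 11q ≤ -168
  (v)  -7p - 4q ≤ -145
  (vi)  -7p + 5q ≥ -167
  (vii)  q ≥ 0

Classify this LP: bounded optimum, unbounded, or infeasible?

From the feasible point (1321/107, 1567/107), moving in the direction (0, 1) keeps every constraint satisfied while W increases without bound.

unbounded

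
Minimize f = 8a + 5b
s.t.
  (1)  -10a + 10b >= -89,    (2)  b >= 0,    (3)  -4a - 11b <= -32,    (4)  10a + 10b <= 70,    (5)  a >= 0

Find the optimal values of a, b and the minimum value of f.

a = 0, b = 32/11, minimum f = 160/11

Feasible corners and f = 8a + 5b:
  (45/7, 4/7) → f = 380/7
  (0, 32/11) → f = 160/11
  (0, 7) → f = 35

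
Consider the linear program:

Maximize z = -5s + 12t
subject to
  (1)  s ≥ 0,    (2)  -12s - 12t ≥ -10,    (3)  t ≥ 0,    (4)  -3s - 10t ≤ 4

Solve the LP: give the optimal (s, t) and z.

s = 0, t = 5/6, maximum z = 10

Extreme points and z = -5s + 12t:
  (0, 5/6) → z = 10
  (0, 0) → z = 0
  (5/6, 0) → z = -25/6

At the optimal vertex, s = 0 and -12s - 12t = -10.
Solving simultaneously gives s = 0, t = 5/6.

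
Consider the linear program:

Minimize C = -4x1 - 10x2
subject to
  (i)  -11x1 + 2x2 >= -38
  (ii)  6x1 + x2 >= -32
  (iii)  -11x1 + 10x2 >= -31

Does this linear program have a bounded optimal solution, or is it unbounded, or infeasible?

unbounded

From the feasible point (159/44, 7/8), moving in the direction (-1, 6) keeps every constraint satisfied while C decreases without bound.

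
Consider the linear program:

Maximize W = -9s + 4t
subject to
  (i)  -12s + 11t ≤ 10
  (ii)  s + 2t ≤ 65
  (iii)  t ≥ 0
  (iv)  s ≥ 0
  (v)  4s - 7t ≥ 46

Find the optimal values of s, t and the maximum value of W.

s = 23/2, t = 0, maximum W = -207/2

Vertices and W = -9s + 4t:
  (65, 0) → W = -585
  (547/15, 214/15) → W = -4067/15
  (23/2, 0) → W = -207/2

The binding constraints are t = 0 and 4s - 7t = 46.
Solving simultaneously gives s = 23/2, t = 0.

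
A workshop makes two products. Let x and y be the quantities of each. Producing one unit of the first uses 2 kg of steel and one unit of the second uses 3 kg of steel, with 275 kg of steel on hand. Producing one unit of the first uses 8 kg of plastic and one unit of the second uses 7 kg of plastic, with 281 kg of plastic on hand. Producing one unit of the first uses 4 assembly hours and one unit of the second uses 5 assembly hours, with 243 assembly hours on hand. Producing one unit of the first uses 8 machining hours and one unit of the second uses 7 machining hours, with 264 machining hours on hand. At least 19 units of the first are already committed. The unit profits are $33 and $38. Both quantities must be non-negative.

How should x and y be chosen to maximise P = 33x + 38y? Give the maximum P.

x = 19, y = 16, maximum P = 1235

Feasible corners and P = 33x + 38y:
  (33, 0) → P = 1089
  (19, 0) → P = 627
  (19, 16) → P = 1235

At the optimal vertex, 8x + 7y = 264 and x = 19.
Solving simultaneously gives x = 19, y = 16.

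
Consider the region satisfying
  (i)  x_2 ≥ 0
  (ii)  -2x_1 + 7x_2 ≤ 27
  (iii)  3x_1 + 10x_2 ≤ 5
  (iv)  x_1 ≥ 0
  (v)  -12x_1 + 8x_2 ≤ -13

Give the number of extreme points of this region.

3

Pairwise boundary intersections that survive every other constraint:
  (5/3, 0)
  (13/12, 0)
  (85/72, 7/48)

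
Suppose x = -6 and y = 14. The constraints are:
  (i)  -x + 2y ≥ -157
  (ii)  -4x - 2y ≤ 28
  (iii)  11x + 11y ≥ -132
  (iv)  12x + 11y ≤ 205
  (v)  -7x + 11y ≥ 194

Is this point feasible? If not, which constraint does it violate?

feasible

(i): 34 ≥ -157 ✓
(ii): -4 ≤ 28 ✓
(iii): 88 ≥ -132 ✓
(iv): 82 ≤ 205 ✓
(v): 196 ≥ 194 ✓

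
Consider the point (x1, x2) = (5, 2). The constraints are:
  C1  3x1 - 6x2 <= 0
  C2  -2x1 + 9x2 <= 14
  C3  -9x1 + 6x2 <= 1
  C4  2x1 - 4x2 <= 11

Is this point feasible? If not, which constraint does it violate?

Constraint C1: 3x1 - 6x2 = 3, which is not ≤ 0. All other constraints are satisfied.

not feasible — violates C1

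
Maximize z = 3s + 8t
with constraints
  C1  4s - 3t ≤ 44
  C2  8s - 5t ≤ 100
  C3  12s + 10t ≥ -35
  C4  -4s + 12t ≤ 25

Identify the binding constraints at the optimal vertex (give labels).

C1 and C4

Corner points and z = 3s + 8t:
  (335/76, -167/19) → z = -4339/76
  (67/4, 23/3) → z = 1339/12
  (-335/92, 20/23) → z = -365/92

The maximum is at (67/4, 23/3). Substituting into each constraint, equality holds for C1 and C4; the remaining constraints have slack.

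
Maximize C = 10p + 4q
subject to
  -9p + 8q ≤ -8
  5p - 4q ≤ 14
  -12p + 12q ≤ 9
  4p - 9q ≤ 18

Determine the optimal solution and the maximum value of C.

Vertices and C = 10p + 4q:
  (14, 59/4) → C = 199
  (-72/49, -130/49) → C = -1240/49
  (17, 71/4) → C = 241
  (54/29, -34/29) → C = 404/29

At the optimal vertex, 5p - 4q = 14 and -12p + 12q = 9.
Solving simultaneously gives p = 17, q = 71/4.

p = 17, q = 71/4, maximum C = 241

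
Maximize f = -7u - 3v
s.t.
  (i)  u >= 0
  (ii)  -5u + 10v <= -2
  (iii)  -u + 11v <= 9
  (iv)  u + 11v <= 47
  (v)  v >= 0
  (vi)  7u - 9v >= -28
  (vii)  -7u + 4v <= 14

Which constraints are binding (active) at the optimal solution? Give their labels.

Feasible corners and f = -7u - 3v:
  (112/45, 47/45) → f = -185/9
  (2/5, 0) → f = -14/5
  (19, 28/11) → f = -1547/11
  (47, 0) → f = -329

The maximum is at (2/5, 0). Substituting into each constraint, equality holds for (ii) and (v); the remaining constraints have slack.

(ii) and (v)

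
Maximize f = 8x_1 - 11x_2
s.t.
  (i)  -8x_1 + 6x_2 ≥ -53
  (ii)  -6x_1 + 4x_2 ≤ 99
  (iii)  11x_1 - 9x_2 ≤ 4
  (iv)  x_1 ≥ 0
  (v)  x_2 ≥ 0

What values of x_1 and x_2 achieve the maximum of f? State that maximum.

x_1 = 4/11, x_2 = 0, maximum f = 32/11

Vertices and f = 8x_1 - 11x_2:
  (151/2, 551/6) → f = -2437/6
  (0, 99/4) → f = -1089/4
  (4/11, 0) → f = 32/11
  (0, 0) → f = 0
The feasible region is unbounded (it extends along (3, 4), (2, 3)), but f strictly decreases along every unbounded feasible direction, so there is no improving ray and the maximum is attained at a vertex.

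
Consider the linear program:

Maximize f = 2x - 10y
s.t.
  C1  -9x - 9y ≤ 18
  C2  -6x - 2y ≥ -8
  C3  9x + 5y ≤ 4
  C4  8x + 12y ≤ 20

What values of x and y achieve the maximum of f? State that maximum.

Feasible corners and f = 2x - 10y:
  (3, -5) → f = 56
  (-11, 9) → f = -112
  (8/3, -4) → f = 136/3
  (-13/17, 37/17) → f = -396/17

The binding constraints are -9x - 9y = 18 and -6x - 2y = -8.
Solving simultaneously gives x = 3, y = -5.

x = 3, y = -5, maximum f = 56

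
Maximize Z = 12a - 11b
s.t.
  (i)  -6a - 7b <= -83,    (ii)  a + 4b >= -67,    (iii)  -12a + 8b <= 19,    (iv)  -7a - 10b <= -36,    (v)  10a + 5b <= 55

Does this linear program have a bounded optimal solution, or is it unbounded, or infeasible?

The boundaries -6a - 7b = -83 and a + 4b = -67 meet at (801/17, -485/17), but that point violates 10a + 5b ≤ 55. Every candidate vertex is excluded by some other constraint, so the feasible region is empty.

infeasible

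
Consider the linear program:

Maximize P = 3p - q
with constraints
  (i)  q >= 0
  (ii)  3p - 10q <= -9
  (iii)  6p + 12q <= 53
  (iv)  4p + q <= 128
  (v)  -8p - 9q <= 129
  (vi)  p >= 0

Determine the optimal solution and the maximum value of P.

p = 211/48, q = 71/32, maximum P = 351/32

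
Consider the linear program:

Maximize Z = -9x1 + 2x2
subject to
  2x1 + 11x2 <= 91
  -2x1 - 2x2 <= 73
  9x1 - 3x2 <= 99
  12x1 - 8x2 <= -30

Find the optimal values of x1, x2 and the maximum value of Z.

x1 = -985/18, x2 = 164/9, maximum Z = 9521/18

Corner points and Z = -9x1 + 2x2:
  (-985/18, 164/9) → Z = 9521/18
  (199/74, 288/37) → Z = -639/74
  (-161/10, -102/5) → Z = 1041/10

The optimum lies where 2x1 + 11x2 = 91 and -2x1 - 2x2 = 73.
Solving simultaneously gives x1 = -985/18, x2 = 164/9.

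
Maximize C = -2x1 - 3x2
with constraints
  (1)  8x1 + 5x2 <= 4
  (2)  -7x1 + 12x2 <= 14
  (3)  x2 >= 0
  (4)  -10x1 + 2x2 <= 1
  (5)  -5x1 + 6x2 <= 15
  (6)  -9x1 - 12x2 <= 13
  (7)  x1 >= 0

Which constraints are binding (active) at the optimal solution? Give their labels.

(3) and (7)

Extreme points and C = -2x1 - 3x2:
  (1/2, 0) → C = -1
  (1/22, 8/11) → C = -25/11
  (0, 0) → C = 0
  (0, 1/2) → C = -3/2

The maximum is at (0, 0). Substituting into each constraint, equality holds for (3) and (7); the remaining constraints have slack.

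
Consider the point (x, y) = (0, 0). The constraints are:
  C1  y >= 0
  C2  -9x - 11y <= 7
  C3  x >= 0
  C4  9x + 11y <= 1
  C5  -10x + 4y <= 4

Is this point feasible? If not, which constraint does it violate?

C1: 0 ≥ 0 ✓
C2: 0 ≤ 7 ✓
C3: 0 ≥ 0 ✓
C4: 0 ≤ 1 ✓
C5: 0 ≤ 4 ✓

feasible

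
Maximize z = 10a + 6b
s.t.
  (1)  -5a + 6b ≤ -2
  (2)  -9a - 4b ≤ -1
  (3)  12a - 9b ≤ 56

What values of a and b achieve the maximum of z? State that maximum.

Extreme points and z = 10a + 6b:
  (7/37, -13/74) → z = 31/37
  (106/9, 256/27) → z = 524/3
  (233/129, -164/43) → z = -622/129

At the optimal vertex, -5a + 6b = -2 and 12a - 9b = 56.
Solving simultaneously gives a = 106/9, b = 256/27.

a = 106/9, b = 256/27, maximum z = 524/3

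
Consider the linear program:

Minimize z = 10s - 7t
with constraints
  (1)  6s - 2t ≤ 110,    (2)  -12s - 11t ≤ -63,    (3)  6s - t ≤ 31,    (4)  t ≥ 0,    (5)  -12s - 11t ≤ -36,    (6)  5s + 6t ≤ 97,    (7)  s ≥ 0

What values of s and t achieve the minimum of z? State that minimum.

s = 0, t = 97/6, minimum z = -679/6

At the optimal vertex, 5s + 6t = 97 and s = 0.
Solving simultaneously gives s = 0, t = 97/6.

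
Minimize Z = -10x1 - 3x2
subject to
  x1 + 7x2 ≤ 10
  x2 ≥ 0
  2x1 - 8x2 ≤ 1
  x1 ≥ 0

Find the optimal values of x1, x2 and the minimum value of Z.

x1 = 87/22, x2 = 19/22, minimum Z = -927/22

Extreme points and Z = -10x1 - 3x2:
  (87/22, 19/22) → Z = -927/22
  (0, 10/7) → Z = -30/7
  (1/2, 0) → Z = -5
  (0, 0) → Z = 0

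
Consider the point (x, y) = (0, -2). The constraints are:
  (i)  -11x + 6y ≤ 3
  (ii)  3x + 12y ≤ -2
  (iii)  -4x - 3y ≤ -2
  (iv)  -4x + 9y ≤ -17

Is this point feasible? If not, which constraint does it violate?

not feasible — violates (iii)

Constraint (iii): -4x - 3y = 6, which is not ≤ -2. All other constraints are satisfied.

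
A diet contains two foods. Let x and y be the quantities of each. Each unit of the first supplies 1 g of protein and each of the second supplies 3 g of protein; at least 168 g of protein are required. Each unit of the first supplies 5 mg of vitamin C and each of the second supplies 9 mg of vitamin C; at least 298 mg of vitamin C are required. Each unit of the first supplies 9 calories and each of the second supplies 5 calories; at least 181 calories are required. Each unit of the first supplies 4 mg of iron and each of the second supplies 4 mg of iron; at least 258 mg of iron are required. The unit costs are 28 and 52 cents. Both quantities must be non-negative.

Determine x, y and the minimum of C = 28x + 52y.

Vertices and C = 28x + 52y:
  (0, 129/2) → C = 3354
  (168, 0) → C = 4704
  (51/4, 207/4) → C = 3048
The feasible region is unbounded (it extends along (0, 1), (1, 0)), but C strictly increases along every unbounded feasible direction, so there is no improving ray and the minimum is attained at a vertex.

The optimum lies where x + 3y = 168 and 4x + 4y = 258.
Solving simultaneously gives x = 51/4, y = 207/4.

x = 51/4, y = 207/4, minimum C = 3048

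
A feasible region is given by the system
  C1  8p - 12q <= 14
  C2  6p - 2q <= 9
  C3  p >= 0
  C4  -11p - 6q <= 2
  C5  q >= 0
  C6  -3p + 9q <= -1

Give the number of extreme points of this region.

Intersecting each pair of boundary lines and keeping only the points that satisfy every inequality leaves:
  (3/2, 0)
  (79/48, 7/16)
  (1/3, 0)

3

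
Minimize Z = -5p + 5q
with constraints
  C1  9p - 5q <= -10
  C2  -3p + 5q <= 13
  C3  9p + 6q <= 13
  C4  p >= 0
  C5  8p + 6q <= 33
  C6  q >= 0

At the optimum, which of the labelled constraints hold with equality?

Extreme points and Z = -5p + 5q:
  (5/99, 23/11) → Z = 1010/99
  (0, 2) → Z = 10
  (0, 13/6) → Z = 65/6

The minimum is at (0, 2). Substituting into each constraint, equality holds for C1 and C4; the remaining constraints have slack.

C1 and C4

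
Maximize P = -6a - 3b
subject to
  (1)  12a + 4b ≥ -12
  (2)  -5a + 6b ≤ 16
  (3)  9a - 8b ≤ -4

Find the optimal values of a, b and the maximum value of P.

a = -28/33, b = -5/11, maximum P = 71/11

Corner points and P = -6a - 3b:
  (-34/23, 33/23) → P = 105/23
  (-28/33, -5/11) → P = 71/11
  (52/7, 62/7) → P = -498/7

The optimum lies where 12a + 4b = -12 and 9a - 8b = -4.
Solving simultaneously gives a = -28/33, b = -5/11.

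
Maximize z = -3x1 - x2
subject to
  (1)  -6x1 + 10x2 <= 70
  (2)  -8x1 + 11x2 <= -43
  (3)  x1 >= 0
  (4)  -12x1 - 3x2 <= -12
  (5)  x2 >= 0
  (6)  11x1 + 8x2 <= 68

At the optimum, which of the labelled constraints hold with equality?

Corner points and z = -3x1 - x2:
  (43/8, 0) → z = -129/8
  (1092/185, 71/185) → z = -3347/185
  (68/11, 0) → z = -204/11

The maximum is at (43/8, 0). Substituting into each constraint, equality holds for (2) and (5); the remaining constraints have slack.

(2) and (5)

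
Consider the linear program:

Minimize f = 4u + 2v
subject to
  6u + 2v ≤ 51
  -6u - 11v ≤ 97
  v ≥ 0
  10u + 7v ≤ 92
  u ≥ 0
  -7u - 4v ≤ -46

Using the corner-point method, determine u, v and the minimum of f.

Feasible corners and f = 4u + 2v:
  (17/2, 0) → f = 34
  (173/22, 21/11) → f = 388/11
  (46/7, 0) → f = 184/7
  (0, 92/7) → f = 184/7
  (0, 23/2) → f = 23

u = 0, v = 23/2, minimum f = 23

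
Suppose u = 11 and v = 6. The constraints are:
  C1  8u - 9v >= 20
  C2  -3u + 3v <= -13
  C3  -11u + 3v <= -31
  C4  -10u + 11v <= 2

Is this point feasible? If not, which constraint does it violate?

C1: 34 ≥ 20 ✓
C2: -15 ≤ -13 ✓
C3: -103 ≤ -31 ✓
C4: -44 ≤ 2 ✓

feasible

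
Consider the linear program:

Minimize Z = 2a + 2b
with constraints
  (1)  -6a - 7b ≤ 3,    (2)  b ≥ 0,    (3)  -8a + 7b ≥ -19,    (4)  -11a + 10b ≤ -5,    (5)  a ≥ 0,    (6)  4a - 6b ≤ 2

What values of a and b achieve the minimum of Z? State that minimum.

Corner points and Z = 2a + 2b:
  (5/11, 0) → Z = 10/11
  (1/2, 0) → Z = 1
  (155/3, 169/3) → Z = 216
  (5, 3) → Z = 16

a = 5/11, b = 0, minimum Z = 10/11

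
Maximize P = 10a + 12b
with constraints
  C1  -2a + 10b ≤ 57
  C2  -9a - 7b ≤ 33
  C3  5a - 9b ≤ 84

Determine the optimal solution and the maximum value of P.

Extreme points and P = 10a + 12b:
  (-729/104, 447/104) → P = -963/52
  (1353/32, 453/32) → P = 9483/16
  (291/116, -921/116) → P = -4071/58

At the optimal vertex, -2a + 10b = 57 and 5a - 9b = 84.
Solving simultaneously gives a = 1353/32, b = 453/32.

a = 1353/32, b = 453/32, maximum P = 9483/16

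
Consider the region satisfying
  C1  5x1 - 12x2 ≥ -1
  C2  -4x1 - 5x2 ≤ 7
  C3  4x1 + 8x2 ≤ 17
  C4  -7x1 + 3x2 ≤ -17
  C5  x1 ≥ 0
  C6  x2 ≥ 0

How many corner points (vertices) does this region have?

3

Pairwise boundary intersections that survive every other constraint:
  (11/4, 3/4)
  (17/4, 0)
  (17/7, 0)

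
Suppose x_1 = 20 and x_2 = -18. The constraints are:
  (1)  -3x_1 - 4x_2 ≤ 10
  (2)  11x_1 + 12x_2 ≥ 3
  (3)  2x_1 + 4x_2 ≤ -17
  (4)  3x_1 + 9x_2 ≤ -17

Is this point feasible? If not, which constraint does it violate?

Constraint (1): -3x_1 - 4x_2 = 12, which is not ≤ 10. All other constraints are satisfied.

not feasible — violates (1)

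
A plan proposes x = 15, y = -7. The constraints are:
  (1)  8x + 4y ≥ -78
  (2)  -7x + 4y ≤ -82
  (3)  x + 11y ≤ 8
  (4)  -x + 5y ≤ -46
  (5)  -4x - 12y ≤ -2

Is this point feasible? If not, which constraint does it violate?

not feasible — violates (5)

Constraint (5): -4x - 12y = 24, which is not ≤ -2. All other constraints are satisfied.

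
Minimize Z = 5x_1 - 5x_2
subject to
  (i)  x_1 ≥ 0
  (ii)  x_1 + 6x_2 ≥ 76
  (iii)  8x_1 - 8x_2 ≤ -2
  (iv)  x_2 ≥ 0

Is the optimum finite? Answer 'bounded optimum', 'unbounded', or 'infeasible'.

From the feasible point (0, 38/3), moving in the direction (0, 1) keeps every constraint satisfied while Z decreases without bound.

unbounded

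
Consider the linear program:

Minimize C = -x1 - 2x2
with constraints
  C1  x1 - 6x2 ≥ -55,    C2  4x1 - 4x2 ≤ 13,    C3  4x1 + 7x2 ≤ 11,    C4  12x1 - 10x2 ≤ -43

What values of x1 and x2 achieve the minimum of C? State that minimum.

x1 = -319/31, x2 = 231/31, minimum C = -143/31

Feasible corners and C = -x1 - 2x2:
  (-319/31, 231/31) → C = -143/31
  (-151/4, -41) → C = 479/4
  (-191/124, 76/31) → C = -417/124
The feasible region is unbounded (it extends along (-6, -1), (-1, -1)), but C strictly increases along every unbounded feasible direction, so there is no improving ray and the minimum is attained at a vertex.

At the optimal vertex, x1 - 6x2 = -55 and 4x1 + 7x2 = 11.
Solving simultaneously gives x1 = -319/31, x2 = 231/31.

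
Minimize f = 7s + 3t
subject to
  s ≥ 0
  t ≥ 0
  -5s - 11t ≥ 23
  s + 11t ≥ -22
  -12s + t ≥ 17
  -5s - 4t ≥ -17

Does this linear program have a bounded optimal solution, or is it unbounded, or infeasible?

The boundaries t = 0 and -5s - 11t = 23 meet at (-23/5, 0), but that point violates s ≥ 0. Every candidate vertex is excluded by some other constraint, so the feasible region is empty.

infeasible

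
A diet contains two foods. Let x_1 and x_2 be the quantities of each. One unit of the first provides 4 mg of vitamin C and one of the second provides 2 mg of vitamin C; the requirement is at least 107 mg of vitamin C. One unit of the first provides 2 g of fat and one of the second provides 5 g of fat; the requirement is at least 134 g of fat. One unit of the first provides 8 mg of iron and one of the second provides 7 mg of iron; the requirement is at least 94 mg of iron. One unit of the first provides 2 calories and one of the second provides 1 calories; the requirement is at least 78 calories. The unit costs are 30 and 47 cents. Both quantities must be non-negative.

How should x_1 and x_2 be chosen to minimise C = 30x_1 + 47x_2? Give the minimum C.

x_1 = 32, x_2 = 14, minimum C = 1618

Corner points and C = 30x_1 + 47x_2:
  (0, 78) → C = 3666
  (67, 0) → C = 2010
  (32, 14) → C = 1618
The feasible region is unbounded (it extends along (0, 1), (1, 0)), but C strictly increases along every unbounded feasible direction, so there is no improving ray and the minimum is attained at a vertex.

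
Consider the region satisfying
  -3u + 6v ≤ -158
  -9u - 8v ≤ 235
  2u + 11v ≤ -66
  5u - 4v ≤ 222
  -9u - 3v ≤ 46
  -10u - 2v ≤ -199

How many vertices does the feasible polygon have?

4

Intersecting each pair of boundary lines and keeping only the points that satisfy every inequality leaves:
  (1342/45, -514/45)
  (755/33, -983/66)
  (242/7, -86/7)
  (124/5, -49/2)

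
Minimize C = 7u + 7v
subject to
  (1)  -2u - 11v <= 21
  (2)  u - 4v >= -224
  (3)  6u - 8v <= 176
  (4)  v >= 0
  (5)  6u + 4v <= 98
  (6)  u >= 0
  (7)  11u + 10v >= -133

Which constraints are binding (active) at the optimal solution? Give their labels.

(4) and (6)

Vertices and C = 7u + 7v:
  (49/3, 0) → C = 343/3
  (0, 0) → C = 0
  (0, 49/2) → C = 343/2

The minimum is at (0, 0). Substituting into each constraint, equality holds for (4) and (6); the remaining constraints have slack.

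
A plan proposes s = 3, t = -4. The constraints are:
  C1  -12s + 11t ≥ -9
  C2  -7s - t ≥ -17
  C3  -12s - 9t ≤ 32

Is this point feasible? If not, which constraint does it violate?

Constraint C1: -12s + 11t = -80, which is not ≥ -9. All other constraints are satisfied.

not feasible — violates C1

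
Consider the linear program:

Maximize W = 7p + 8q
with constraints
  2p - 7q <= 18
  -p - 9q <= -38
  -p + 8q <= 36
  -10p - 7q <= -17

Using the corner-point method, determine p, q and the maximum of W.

p = 44, q = 10, maximum W = 388

Vertices and W = 7p + 8q:
  (428/25, 58/25) → W = 692/5
  (44, 10) → W = 388
  (-20/17, 74/17) → W = 452/17

The optimum lies where 2p - 7q = 18 and -p + 8q = 36.
Solving simultaneously gives p = 44, q = 10.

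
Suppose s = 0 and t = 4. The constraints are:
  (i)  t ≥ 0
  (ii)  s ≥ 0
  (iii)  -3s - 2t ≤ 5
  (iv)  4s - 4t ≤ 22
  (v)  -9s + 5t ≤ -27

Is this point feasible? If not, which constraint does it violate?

not feasible — violates (v)

Constraint (v): -9s + 5t = 20, which is not ≤ -27. All other constraints are satisfied.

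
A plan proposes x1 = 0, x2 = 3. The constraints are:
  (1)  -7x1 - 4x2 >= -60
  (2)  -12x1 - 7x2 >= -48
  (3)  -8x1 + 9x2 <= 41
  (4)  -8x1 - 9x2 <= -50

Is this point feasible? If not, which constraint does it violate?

Constraint (4): -8x1 - 9x2 = -27, which is not ≤ -50. All other constraints are satisfied.

not feasible — violates (4)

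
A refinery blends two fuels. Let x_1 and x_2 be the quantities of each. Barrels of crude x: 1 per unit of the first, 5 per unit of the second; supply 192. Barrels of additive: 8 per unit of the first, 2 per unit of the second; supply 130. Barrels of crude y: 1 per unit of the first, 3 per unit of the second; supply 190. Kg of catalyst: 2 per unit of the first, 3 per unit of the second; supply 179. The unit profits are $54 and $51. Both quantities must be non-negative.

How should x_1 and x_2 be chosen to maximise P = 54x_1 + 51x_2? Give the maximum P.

x_1 = 7, x_2 = 37, maximum P = 2265

Extreme points and P = 54x_1 + 51x_2:
  (0, 0) → P = 0
  (0, 192/5) → P = 9792/5
  (65/4, 0) → P = 1755/2
  (7, 37) → P = 2265

The binding constraints are x_1 + 5x_2 = 192 and 8x_1 + 2x_2 = 130.
Solving simultaneously gives x_1 = 7, x_2 = 37.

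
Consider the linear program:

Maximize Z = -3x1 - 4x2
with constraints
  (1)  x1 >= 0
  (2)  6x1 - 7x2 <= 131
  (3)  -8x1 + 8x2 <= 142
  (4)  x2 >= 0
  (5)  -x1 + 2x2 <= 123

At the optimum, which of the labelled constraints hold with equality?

Corner points and Z = -3x1 - 4x2:
  (0, 71/4) → Z = -71
  (0, 0) → Z = 0
  (131/6, 0) → Z = -131/2
  (1123/5, 869/5) → Z = -1369
  (175/2, 421/4) → Z = -1367/2

The maximum is at (0, 0). Substituting into each constraint, equality holds for (1) and (4); the remaining constraints have slack.

(1) and (4)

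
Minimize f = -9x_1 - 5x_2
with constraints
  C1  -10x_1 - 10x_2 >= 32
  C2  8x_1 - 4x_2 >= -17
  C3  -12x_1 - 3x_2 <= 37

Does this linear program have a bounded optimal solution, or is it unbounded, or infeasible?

unbounded

From the feasible point (-149/60, -43/60), moving in the direction (10, -10) keeps every constraint satisfied while f decreases without bound.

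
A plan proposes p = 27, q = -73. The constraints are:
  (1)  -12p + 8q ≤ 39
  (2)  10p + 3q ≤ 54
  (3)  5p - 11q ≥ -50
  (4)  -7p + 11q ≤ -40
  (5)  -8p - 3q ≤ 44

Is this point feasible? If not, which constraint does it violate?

feasible

(1): -908 ≤ 39 ✓
(2): 51 ≤ 54 ✓
(3): 938 ≥ -50 ✓
(4): -992 ≤ -40 ✓
(5): 3 ≤ 44 ✓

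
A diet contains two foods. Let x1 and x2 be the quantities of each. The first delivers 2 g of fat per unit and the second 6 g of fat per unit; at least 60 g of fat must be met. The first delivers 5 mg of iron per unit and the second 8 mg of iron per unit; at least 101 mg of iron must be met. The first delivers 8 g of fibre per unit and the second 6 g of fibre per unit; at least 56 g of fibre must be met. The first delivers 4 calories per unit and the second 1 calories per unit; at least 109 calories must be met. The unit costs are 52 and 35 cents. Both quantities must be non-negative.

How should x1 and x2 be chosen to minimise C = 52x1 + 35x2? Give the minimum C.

Corner points and C = 52x1 + 35x2:
  (0, 109) → C = 3815
  (30, 0) → C = 1560
  (27, 1) → C = 1439
The feasible region is unbounded (it extends along (0, 1), (1, 0)), but C strictly increases along every unbounded feasible direction, so there is no improving ray and the minimum is attained at a vertex.

x1 = 27, x2 = 1, minimum C = 1439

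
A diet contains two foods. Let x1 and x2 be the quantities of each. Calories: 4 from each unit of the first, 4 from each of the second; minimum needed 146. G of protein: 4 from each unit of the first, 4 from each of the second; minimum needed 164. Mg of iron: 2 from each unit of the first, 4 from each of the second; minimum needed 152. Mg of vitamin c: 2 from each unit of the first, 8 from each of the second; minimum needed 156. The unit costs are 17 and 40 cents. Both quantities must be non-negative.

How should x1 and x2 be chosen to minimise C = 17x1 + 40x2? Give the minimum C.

x1 = 74, x2 = 1, minimum C = 1298

The feasible region is unbounded (it extends along (0, 1), (1, 0)), but C strictly increases along every unbounded feasible direction, so there is no improving ray and the minimum is attained at a vertex.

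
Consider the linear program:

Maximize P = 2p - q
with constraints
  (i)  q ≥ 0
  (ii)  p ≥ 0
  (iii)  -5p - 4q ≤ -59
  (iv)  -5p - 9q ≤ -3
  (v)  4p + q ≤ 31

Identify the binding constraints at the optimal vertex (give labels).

(iii) and (v)

Corner points and P = 2p - q:
  (0, 59/4) → P = -59/4
  (0, 31) → P = -31
  (65/11, 81/11) → P = 49/11

The maximum is at (65/11, 81/11). Substituting into each constraint, equality holds for (iii) and (v); the remaining constraints have slack.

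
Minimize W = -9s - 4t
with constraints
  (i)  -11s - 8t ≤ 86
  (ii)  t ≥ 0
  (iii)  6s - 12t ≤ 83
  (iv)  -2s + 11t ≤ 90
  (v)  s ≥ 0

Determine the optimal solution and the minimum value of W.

Vertices and W = -9s - 4t:
  (83/6, 0) → W = -249/2
  (0, 0) → W = 0
  (1993/42, 353/21) → W = -20761/42
  (0, 90/11) → W = -360/11

The binding constraints are 6s - 12t = 83 and -2s + 11t = 90.
Solving simultaneously gives s = 1993/42, t = 353/21.

s = 1993/42, t = 353/21, minimum W = -20761/42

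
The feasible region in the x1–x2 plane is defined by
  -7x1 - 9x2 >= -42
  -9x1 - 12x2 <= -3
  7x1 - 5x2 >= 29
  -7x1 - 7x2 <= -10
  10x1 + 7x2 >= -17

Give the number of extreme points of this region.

The feasible vertices (each the meet of two boundaries and inside every other half-plane) are:
  (159, -119)
  (471/98, 13/14)
  (33/7, -23/7)
  (253/84, -19/12)

4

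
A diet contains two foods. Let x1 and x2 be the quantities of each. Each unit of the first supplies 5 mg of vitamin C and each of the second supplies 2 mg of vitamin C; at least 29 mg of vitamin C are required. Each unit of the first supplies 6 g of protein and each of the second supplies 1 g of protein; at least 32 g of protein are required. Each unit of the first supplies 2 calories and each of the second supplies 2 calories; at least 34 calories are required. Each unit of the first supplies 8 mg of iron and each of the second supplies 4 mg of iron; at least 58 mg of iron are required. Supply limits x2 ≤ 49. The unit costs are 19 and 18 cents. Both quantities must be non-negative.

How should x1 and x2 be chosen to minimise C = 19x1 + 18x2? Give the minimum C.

x1 = 3, x2 = 14, minimum C = 309

The feasible region is unbounded (it extends along (1, 0)), but C strictly increases along every unbounded feasible direction, so there is no improving ray and the minimum is attained at a vertex.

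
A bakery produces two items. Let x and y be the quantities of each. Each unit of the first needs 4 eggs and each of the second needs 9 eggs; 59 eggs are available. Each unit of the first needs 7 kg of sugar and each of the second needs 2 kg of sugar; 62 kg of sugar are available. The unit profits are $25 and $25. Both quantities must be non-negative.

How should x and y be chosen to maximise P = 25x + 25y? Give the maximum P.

x = 8, y = 3, maximum P = 275

Feasible corners and P = 25x + 25y:
  (0, 0) → P = 0
  (0, 59/9) → P = 1475/9
  (62/7, 0) → P = 1550/7
  (8, 3) → P = 275

At the optimal vertex, 4x + 9y = 59 and 7x + 2y = 62.
Solving simultaneously gives x = 8, y = 3.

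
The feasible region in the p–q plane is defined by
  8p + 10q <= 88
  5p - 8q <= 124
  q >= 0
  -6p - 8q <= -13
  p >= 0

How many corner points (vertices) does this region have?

Intersecting each pair of boundary lines and keeping only the points that satisfy every inequality leaves:
  (11, 0)
  (0, 44/5)
  (13/6, 0)
  (0, 13/8)

4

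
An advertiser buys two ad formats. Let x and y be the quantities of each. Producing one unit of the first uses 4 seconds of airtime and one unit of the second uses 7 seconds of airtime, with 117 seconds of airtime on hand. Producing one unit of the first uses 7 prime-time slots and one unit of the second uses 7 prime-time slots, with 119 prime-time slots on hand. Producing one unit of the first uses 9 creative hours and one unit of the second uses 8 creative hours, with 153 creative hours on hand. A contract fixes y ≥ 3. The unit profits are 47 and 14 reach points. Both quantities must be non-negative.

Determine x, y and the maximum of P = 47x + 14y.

x = 14, y = 3, maximum P = 700

The optimum lies where 7x + 7y = 119 and y = 3.
Solving simultaneously gives x = 14, y = 3.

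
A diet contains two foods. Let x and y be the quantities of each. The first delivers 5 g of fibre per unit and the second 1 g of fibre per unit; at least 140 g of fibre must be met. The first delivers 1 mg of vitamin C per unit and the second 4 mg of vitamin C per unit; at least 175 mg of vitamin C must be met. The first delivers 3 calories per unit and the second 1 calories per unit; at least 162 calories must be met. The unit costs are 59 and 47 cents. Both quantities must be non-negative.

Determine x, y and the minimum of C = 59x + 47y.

Feasible corners and C = 59x + 47y:
  (0, 162) → C = 7614
  (175, 0) → C = 10325
  (43, 33) → C = 4088
The feasible region is unbounded (it extends along (0, 1), (1, 0)), but C strictly increases along every unbounded feasible direction, so there is no improving ray and the minimum is attained at a vertex.

x = 43, y = 33, minimum C = 4088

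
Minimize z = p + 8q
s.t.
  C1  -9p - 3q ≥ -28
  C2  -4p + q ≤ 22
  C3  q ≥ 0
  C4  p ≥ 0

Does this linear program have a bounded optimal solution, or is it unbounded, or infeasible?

Corner points and z = p + 8q:
  (28/9, 0) → z = 28/9
  (0, 28/3) → z = 224/3
  (0, 0) → z = 0
The feasible region has finitely many vertices and no improving ray; the minimum is 0 at (0, 0).

bounded optimum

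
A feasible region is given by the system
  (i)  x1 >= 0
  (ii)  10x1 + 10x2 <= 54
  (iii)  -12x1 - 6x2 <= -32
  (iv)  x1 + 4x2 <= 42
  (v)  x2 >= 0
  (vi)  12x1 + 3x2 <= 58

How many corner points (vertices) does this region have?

Pairwise boundary intersections that survive every other constraint:
  (0, 27/5)
  (0, 16/3)
  (209/45, 34/45)
  (8/3, 0)
  (29/6, 0)

5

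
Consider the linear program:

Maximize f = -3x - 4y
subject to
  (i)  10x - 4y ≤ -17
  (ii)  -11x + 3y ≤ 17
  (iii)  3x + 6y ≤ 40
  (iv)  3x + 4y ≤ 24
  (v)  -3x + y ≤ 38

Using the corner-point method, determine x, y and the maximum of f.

Feasible corners and f = -3x - 4y:
  (-17/14, 17/14) → f = -17/14
  (7/13, 291/52) → f = -24
  (4/53, 315/53) → f = -24

The binding constraints are 10x - 4y = -17 and -11x + 3y = 17.
Solving simultaneously gives x = -17/14, y = 17/14.

x = -17/14, y = 17/14, maximum f = -17/14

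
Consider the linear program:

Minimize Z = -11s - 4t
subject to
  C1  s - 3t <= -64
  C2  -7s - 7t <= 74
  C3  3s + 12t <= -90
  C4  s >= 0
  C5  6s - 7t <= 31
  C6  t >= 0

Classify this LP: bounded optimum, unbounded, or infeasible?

The boundaries s - 3t = -64 and s = 0 meet at (0, 64/3), but that point violates 3s + 12t ≤ -90. Every candidate vertex is excluded by some other constraint, so the feasible region is empty.

infeasible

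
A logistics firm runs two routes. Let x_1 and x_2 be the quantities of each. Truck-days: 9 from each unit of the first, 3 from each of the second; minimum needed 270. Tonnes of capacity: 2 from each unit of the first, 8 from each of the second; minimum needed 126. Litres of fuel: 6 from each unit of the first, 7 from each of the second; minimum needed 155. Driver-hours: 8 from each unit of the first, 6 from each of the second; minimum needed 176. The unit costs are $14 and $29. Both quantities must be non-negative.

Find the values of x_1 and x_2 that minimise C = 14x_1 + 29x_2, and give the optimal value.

x_1 = 27, x_2 = 9, minimum C = 639

Feasible corners and C = 14x_1 + 29x_2:
  (0, 90) → C = 2610
  (63, 0) → C = 882
  (27, 9) → C = 639
The feasible region is unbounded (it extends along (0, 1), (1, 0)), but C strictly increases along every unbounded feasible direction, so there is no improving ray and the minimum is attained at a vertex.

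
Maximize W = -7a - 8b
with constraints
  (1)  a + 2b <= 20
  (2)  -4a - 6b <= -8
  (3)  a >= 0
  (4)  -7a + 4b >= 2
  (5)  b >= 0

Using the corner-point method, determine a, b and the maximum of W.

a = 0, b = 4/3, maximum W = -32/3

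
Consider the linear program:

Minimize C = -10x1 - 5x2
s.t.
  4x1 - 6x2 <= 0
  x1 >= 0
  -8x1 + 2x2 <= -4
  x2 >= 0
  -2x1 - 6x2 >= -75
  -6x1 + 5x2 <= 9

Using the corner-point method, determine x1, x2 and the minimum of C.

x1 = 25/2, x2 = 25/3, minimum C = -500/3

Feasible corners and C = -10x1 - 5x2:
  (3/5, 2/5) → C = -8
  (25/2, 25/3) → C = -500/3
  (19/14, 24/7) → C = -215/7
  (321/46, 234/23) → C = -2775/23

At the optimal vertex, 4x1 - 6x2 = 0 and -2x1 - 6x2 = -75.
Solving simultaneously gives x1 = 25/2, x2 = 25/3.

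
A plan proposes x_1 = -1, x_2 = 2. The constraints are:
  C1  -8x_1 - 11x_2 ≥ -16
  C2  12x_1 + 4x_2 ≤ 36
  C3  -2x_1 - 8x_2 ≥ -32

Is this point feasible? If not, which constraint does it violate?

C1: -14 ≥ -16 ✓
C2: -4 ≤ 36 ✓
C3: -14 ≥ -32 ✓

feasible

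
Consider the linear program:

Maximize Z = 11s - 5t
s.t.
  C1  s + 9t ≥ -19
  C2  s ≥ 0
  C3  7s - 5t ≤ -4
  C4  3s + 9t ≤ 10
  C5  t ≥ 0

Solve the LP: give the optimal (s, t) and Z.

s = 7/39, t = 41/39, maximum Z = -128/39

Extreme points and Z = 11s - 5t:
  (0, 4/5) → Z = -4
  (0, 10/9) → Z = -50/9
  (7/39, 41/39) → Z = -128/39

At the optimal vertex, 7s - 5t = -4 and 3s + 9t = 10.
Solving simultaneously gives s = 7/39, t = 41/39.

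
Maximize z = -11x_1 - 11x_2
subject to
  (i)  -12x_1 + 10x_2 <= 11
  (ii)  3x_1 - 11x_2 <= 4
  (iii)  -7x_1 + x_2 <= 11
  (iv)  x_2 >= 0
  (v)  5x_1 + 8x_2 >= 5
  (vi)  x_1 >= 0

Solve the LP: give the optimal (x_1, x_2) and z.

x_1 = 0, x_2 = 5/8, maximum z = -55/8

Feasible corners and z = -11x_1 - 11x_2:
  (0, 11/10) → z = -121/10
  (4/3, 0) → z = -44/3
  (1, 0) → z = -11
  (0, 5/8) → z = -55/8
The feasible region is unbounded (it extends along (11, 3), (5, 6)), but z strictly decreases along every unbounded feasible direction, so there is no improving ray and the maximum is attained at a vertex.

The optimum lies where 5x_1 + 8x_2 = 5 and x_1 = 0.
Solving simultaneously gives x_1 = 0, x_2 = 5/8.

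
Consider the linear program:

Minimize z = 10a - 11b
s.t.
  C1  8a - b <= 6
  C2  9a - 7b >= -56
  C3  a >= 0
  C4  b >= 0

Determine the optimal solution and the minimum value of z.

The binding constraints are 8a - b = 6 and 9a - 7b = -56.
Solving simultaneously gives a = 98/47, b = 502/47.

a = 98/47, b = 502/47, minimum z = -4542/47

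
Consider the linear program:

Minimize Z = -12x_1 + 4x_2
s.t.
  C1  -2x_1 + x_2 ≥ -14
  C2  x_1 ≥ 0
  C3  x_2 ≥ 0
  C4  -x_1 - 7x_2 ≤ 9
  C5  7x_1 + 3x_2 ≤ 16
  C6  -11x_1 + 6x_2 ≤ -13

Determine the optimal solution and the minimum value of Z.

x_1 = 16/7, x_2 = 0, minimum Z = -192/7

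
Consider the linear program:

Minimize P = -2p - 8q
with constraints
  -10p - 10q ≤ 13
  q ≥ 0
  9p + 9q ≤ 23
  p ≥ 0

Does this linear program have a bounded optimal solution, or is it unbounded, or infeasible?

Feasible corners and P = -2p - 8q:
  (23/9, 0) → P = -46/9
  (0, 0) → P = 0
  (0, 23/9) → P = -184/9
The feasible region has finitely many vertices and no improving ray; the minimum is -184/9 at (0, 23/9).

bounded optimum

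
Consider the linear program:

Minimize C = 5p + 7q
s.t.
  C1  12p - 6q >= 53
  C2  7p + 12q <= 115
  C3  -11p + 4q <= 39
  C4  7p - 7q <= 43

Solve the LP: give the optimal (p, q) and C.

p = 113/42, q = -145/42, minimum C = -75/7

Vertices and C = 5p + 7q:
  (221/31, 1009/186) → C = 13693/186
  (113/42, -145/42) → C = -75/7
  (1321/133, 72/19) → C = 10133/133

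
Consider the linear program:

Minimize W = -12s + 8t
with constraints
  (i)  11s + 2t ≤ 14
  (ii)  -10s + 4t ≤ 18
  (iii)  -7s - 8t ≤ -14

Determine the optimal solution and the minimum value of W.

s = 42/37, t = 28/37, minimum W = -280/37

Corner points and W = -12s + 8t:
  (5/16, 169/32) → W = 77/2
  (42/37, 28/37) → W = -280/37
  (-22/27, 133/54) → W = 796/27

The optimum lies where 11s + 2t = 14 and -7s - 8t = -14.
Solving simultaneously gives s = 42/37, t = 28/37.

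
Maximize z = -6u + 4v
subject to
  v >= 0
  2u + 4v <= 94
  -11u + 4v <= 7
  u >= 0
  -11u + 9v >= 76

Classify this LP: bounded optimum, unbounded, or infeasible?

bounded optimum

Feasible corners and z = -6u + 4v:
  (87/13, 262/13) → z = 526/13
  (271/31, 593/31) → z = 746/31
  (241/55, 69/5) → z = 318/11
The feasible region has finitely many vertices and no improving ray; the maximum is 526/13 at (87/13, 262/13).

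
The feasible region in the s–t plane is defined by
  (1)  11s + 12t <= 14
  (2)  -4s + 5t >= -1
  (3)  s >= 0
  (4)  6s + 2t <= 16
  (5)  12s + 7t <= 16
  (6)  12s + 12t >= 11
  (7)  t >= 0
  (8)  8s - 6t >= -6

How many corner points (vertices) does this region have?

5

Of the 28 pairwise boundary intersections, those satisfying every inequality are:
  (82/103, 45/103)
  (2/27, 89/81)
  (67/108, 8/27)
  (0, 11/12)
  (0, 1)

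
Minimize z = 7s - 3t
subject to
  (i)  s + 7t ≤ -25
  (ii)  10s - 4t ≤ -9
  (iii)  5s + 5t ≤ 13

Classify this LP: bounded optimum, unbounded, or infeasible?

From the feasible point (-163/74, -241/74), moving in the direction (-7, 1) keeps every constraint satisfied while z decreases without bound.

unbounded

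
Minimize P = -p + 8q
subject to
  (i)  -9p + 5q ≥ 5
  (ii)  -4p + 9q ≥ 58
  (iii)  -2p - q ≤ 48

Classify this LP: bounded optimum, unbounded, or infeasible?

Feasible corners and P = -p + 8q:
  (245/61, 502/61) → P = 3771/61
  (-245/11, -38/11) → P = -59/11
The feasible region has finitely many vertices and no improving ray; the minimum is -59/11 at (-245/11, -38/11).

bounded optimum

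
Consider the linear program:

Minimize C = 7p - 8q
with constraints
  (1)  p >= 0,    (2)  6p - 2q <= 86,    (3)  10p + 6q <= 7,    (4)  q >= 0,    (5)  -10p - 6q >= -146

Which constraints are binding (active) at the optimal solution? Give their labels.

(1) and (3)

Feasible corners and C = 7p - 8q:
  (0, 7/6) → C = -28/3
  (0, 0) → C = 0
  (7/10, 0) → C = 49/10

The minimum is at (0, 7/6). Substituting into each constraint, equality holds for (1) and (3); the remaining constraints have slack.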